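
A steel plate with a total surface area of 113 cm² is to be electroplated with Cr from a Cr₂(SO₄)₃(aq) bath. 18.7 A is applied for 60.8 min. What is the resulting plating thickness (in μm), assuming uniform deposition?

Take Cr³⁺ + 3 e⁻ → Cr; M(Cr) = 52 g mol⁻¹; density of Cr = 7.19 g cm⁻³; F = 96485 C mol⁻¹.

Q = I·t = 18.70 × 3648.0 = 68220 C; n(e⁻) = 0.7070 mol.
n(Cr) = n(e⁻)/3 = 0.2357 mol, so m = 0.2357 × 52 = 12.26 g.
Volume = m/ρ = 12.26 / 7.19 = 1.704 cm³.
Thickness = V/A = 1.704 / 113 = 0.0151 cm = 151 μm.

151 μm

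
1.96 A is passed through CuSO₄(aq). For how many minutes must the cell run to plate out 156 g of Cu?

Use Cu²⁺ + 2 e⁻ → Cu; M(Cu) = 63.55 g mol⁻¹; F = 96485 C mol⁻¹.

4030 min

n(Cu) = m/M = 156 / 63.55 = 2.455 mol.
Each Cu atom requires 2 electrons, so n(e⁻) = 2 × 2.455 = 4.910 mol.
Q = n(e⁻)·F = 4.910 × 96485 = 473700 C.
t = Q/I = 473700 / 1.960 A = 241700 s = 4030 min.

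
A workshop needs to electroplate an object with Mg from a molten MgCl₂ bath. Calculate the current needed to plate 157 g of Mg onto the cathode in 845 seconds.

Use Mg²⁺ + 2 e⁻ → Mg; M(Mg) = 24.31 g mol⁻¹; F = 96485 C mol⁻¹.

n(Mg) = 157 / 24.31 = 6.458 mol.
n(e⁻) = 2 × 6.458 = 12.92 mol.
Q = n(e⁻)·F = 12.92 × 96485 = 1246000 C.
I = Q/t = 1246000 / 845.00 s = 1470 A.

1470 A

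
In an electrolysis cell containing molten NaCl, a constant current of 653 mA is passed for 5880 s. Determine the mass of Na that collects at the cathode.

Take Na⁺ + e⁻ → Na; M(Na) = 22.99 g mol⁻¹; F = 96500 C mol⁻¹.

Q = I·t = 0.6530 A × 5880.0 s = 3840 C.
n(e⁻) = Q/F = 3840 / 96500 = 0.03979 mol.
Na⁺ + e⁻ → Na, so n(Na) = n(e⁻)/1 = 0.03979 mol.
m = n·M = 0.03979 × 22.99 = 0.915 g.

0.915 g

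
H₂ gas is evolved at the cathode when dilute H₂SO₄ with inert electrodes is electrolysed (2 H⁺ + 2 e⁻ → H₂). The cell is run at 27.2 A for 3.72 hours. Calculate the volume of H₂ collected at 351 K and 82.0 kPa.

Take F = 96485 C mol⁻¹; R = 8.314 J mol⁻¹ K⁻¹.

67.2 L

Q = I·t = 27.20 A × 13392 s = 364300 C.
n(e⁻) = Q/F = 364300 / 96485 = 3.775 mol.
2 electrons are transferred per H₂ molecule, so n(H₂) = 3.775 / 2 = 1.888 mol.
V = nRT/P = (1.888 × 8.314 × 351) / (82.0 × 10³ Pa) = 0.0672 m³ = 67.2 L.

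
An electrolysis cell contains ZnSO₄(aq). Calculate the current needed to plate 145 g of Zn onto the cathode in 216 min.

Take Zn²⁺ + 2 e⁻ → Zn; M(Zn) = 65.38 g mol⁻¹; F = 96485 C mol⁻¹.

33.0 A

n(Zn) = 145 / 65.38 = 2.218 mol.
n(e⁻) = 2 × 2.218 = 4.436 mol.
Q = n(e⁻)·F = 4.436 × 96485 = 428000 C.
I = Q/t = 428000 / 12960 s = 33.0 A.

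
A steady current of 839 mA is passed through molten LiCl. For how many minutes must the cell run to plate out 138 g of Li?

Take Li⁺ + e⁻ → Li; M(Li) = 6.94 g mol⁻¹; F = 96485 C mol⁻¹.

n(Li) = m/M = 138 / 6.94 = 19.88 mol.
Each Li atom requires 1 electron, so n(e⁻) = 1 × 19.88 = 19.88 mol.
Q = n(e⁻)·F = 19.88 × 96485 = 1919000 C.
t = Q/I = 1919000 / 0.8390 A = 2287000 s = 38100 min.

38100 min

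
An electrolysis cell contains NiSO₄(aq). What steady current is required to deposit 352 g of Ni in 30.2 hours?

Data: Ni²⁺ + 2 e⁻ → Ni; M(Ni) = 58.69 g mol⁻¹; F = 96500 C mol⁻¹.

n(Ni) = 352 / 58.69 = 5.998 mol.
n(e⁻) = 2 × 5.998 = 12.00 mol.
Q = n(e⁻)·F = 12.00 × 96500 = 1158000 C.
I = Q/t = 1158000 / 108720 s = 10.6 A.

10.6 A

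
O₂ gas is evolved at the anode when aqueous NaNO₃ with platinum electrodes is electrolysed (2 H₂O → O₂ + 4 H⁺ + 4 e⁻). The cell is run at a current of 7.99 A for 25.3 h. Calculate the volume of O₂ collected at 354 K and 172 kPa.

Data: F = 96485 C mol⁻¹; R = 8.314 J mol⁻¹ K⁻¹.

Q = I·t = 7.990 A × 91080 s = 727700 C.
n(e⁻) = Q/F = 727700 / 96485 = 7.542 mol.
4 electrons are transferred per O₂ molecule, so n(O₂) = 7.542 / 4 = 1.886 mol.
V = nRT/P = (1.886 × 8.314 × 354) / (172 × 10³ Pa) = 0.0323 m³ = 32.3 L.

32.3 L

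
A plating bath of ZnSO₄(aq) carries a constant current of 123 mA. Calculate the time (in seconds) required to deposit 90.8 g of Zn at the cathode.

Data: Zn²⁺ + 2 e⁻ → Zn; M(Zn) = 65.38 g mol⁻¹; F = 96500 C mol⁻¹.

2.18 × 10⁶ s

n(Zn) = m/M = 90.8 / 65.38 = 1.389 mol.
Each Zn atom requires 2 electrons, so n(e⁻) = 2 × 1.389 = 2.778 mol.
Q = n(e⁻)·F = 2.778 × 96500 = 268000 C.
t = Q/I = 268000 / 0.1230 A = 2179000 s.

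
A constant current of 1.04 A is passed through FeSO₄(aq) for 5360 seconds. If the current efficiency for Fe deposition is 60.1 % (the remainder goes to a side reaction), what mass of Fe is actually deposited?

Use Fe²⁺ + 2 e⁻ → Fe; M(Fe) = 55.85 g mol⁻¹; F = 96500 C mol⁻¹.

Q = I·t = 1.040 × 5360.0 = 5574 C.
n(e⁻) = 5574/96500 = 0.05777 mol; theoretically n(Fe) = 0.05777/2 = 0.02888 mol, m_theo = 1.613 g.
At 60.1 % efficiency, m_actual = 0.601 × 1.613 = 0.969 g.

0.969 g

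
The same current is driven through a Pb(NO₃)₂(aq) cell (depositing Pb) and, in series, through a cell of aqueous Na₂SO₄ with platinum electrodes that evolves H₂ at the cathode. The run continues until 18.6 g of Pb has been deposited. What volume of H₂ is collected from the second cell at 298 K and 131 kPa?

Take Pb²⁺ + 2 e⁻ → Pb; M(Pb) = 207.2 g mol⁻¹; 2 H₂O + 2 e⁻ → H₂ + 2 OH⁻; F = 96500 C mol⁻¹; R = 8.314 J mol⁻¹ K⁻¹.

n(Pb) = 18.6 / 207.2 = 0.08977 mol, so n(e⁻) = 2 × 0.08977 = 0.1795 mol.
The cells are in series, so the same 0.1795 mol of electrons passes through the second cell.
2 H₂O + 2 e⁻ → H₂ + 2 OH⁻ — 2 mol e⁻ per mol H₂, so n(H₂) = 0.1795/2 = 0.08977 mol.
V = nRT/P = (0.08977 × 8.314 × 298) / (131 × 10³) = 0.00170 m³ = 1.70 L.

1.70 L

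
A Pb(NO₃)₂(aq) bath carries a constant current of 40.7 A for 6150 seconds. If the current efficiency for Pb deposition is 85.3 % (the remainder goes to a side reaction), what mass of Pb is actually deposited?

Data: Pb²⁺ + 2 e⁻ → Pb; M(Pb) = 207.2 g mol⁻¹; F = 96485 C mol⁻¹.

229 g

Q = I·t = 40.70 × 6150.0 = 250300 C.
n(e⁻) = 250300/96485 = 2.594 mol; theoretically n(Pb) = 2.594/2 = 1.297 mol, m_theo = 268.8 g.
At 85.3 % efficiency, m_actual = 0.853 × 268.8 = 229 g.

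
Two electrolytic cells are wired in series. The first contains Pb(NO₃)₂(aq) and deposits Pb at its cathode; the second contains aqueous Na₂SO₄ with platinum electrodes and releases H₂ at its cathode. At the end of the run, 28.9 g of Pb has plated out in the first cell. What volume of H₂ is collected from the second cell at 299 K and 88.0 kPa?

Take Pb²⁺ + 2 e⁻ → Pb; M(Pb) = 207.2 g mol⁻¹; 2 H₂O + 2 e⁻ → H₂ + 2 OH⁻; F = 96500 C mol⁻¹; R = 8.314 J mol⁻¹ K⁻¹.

n(Pb) = 28.9 / 207.2 = 0.1395 mol, so n(e⁻) = 2 × 0.1395 = 0.2790 mol.
The cells are in series, so the same 0.2790 mol of electrons passes through the second cell.
2 H₂O + 2 e⁻ → H₂ + 2 OH⁻ — 2 mol e⁻ per mol H₂, so n(H₂) = 0.2790/2 = 0.1395 mol.
V = nRT/P = (0.1395 × 8.314 × 299) / (88.0 × 10³) = 0.00394 m³ = 3.94 L.

3.94 L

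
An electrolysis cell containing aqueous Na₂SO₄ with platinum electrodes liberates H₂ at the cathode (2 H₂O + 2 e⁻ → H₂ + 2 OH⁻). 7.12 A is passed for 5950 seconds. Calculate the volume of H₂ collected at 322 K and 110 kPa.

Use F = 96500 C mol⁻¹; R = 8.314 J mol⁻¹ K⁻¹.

Q = I·t = 7.120 A × 5950.0 s = 42360 C.
n(e⁻) = Q/F = 42360 / 96500 = 0.4390 mol.
2 electrons are transferred per H₂ molecule, so n(H₂) = 0.4390 / 2 = 0.2195 mol.
V = nRT/P = (0.2195 × 8.314 × 322) / (110 × 10³ Pa) = 0.00534 m³ = 5.34 L.

5.34 L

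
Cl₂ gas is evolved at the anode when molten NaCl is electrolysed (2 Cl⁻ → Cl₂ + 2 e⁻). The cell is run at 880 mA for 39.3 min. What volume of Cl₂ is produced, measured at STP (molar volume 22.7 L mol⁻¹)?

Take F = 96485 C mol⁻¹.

Q = I·t = 0.8800 A × 2358.0 s = 2075 C.
n(e⁻) = Q/F = 2075 / 96485 = 0.02151 mol.
2 electrons are transferred per Cl₂ molecule, so n(Cl₂) = 0.02151 / 2 = 0.01075 mol.
V = n × V_m = 0.01075 × 22.7 = 0.244 L.

0.244 L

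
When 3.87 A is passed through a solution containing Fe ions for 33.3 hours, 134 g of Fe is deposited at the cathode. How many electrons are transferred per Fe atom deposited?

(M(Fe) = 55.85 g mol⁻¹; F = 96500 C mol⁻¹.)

Q = I·t = 3.870 A × 119880 s = 463900 C, so n(e⁻) = 463900/96500 = 4.808 mol.
n(Fe) deposited = 134 / 55.85 = 2.399 mol.
Electrons per atom = n(e⁻)/n(Fe) = 4.808 / 2.399 = 2.00 ≈ 2, so the ion is Fe²⁺.

2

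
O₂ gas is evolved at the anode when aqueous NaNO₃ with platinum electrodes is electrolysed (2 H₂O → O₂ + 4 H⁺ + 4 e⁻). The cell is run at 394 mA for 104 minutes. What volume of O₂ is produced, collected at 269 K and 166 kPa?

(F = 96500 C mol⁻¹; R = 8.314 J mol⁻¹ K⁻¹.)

Q = I·t = 0.3940 A × 6240.0 s = 2459 C.
n(e⁻) = Q/F = 2459 / 96500 = 0.02548 mol.
4 electrons are transferred per O₂ molecule, so n(O₂) = 0.02548 / 4 = 0.006369 mol.
V = nRT/P = (0.006369 × 8.314 × 269) / (166 × 10³ Pa) = 8.58 × 10⁻⁵ m³ = 0.0858 L.

0.0858 L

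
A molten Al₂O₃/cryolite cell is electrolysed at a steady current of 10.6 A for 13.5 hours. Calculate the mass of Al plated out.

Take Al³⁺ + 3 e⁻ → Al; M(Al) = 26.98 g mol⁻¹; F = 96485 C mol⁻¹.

Q = I·t = 10.60 A × 48600 s = 515200 C.
n(e⁻) = Q/F = 515200 / 96485 = 5.339 mol.
Al³⁺ + 3 e⁻ → Al, so n(Al) = n(e⁻)/3 = 1.780 mol.
m = n·M = 1.780 × 26.98 = 48.0 g.

48.0 g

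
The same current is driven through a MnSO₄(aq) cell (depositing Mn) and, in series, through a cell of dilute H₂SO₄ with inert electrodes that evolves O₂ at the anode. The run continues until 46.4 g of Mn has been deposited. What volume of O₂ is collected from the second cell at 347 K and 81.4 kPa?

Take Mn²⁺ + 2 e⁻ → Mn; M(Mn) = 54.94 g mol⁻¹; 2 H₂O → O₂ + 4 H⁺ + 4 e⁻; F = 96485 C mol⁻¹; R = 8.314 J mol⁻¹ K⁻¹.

15.0 L

n(Mn) = 46.4 / 54.94 = 0.8446 mol, so n(e⁻) = 2 × 0.8446 = 1.689 mol.
The cells are in series, so the same 1.689 mol of electrons passes through the second cell.
2 H₂O → O₂ + 4 H⁺ + 4 e⁻ — 4 mol e⁻ per mol O₂, so n(O₂) = 1.689/4 = 0.4223 mol.
V = nRT/P = (0.4223 × 8.314 × 347) / (81.4 × 10³) = 0.0150 m³ = 15.0 L.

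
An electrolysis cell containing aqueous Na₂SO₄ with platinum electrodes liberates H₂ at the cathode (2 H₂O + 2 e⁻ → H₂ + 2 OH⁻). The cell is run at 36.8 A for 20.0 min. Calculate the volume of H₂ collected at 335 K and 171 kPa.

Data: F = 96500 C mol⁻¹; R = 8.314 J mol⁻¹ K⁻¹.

3.73 L

Q = I·t = 36.80 A × 1200.0 s = 44160 C.
n(e⁻) = Q/F = 44160 / 96500 = 0.4576 mol.
2 electrons are transferred per H₂ molecule, so n(H₂) = 0.4576 / 2 = 0.2288 mol.
V = nRT/P = (0.2288 × 8.314 × 335) / (171 × 10³ Pa) = 0.00373 m³ = 3.73 L.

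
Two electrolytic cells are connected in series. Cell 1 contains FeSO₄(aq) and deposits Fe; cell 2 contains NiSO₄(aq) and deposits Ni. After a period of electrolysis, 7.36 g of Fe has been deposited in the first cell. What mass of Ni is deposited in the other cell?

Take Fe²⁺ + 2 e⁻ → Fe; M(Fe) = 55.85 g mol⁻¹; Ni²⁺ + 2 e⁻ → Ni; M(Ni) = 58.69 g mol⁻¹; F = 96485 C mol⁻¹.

7.73 g

n(Fe) = 7.36 / 55.85 = 0.1318 mol.
Since Fe²⁺ + 2 e⁻ → Fe, n(e⁻) passed = 2 × 0.1318 = 0.2636 mol.
Cells in series carry the same charge, so the same 0.2636 mol of electrons passes through cell 2.
Ni²⁺ + 2 e⁻ → Ni, so n(Ni) = 0.2636 / 2 = 0.1318 mol.
m(Ni) = 0.1318 × 58.69 = 7.73 g.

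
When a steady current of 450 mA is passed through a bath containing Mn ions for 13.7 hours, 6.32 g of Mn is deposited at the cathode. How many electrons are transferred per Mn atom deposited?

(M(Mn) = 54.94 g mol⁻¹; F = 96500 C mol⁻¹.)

2

Q = I·t = 0.4500 A × 49320 s = 22190 C, so n(e⁻) = 22190/96500 = 0.2300 mol.
n(Mn) deposited = 6.32 / 54.94 = 0.1150 mol.
Electrons per atom = n(e⁻)/n(Mn) = 0.2300 / 0.1150 = 2.00 ≈ 2, so the ion is Mn²⁺.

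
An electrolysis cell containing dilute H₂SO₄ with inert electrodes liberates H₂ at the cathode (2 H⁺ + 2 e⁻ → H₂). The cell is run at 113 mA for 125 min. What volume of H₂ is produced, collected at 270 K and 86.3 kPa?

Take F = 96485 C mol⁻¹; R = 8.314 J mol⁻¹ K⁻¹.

0.114 L

Q = I·t = 0.1130 A × 7500.0 s = 847.5 C.
n(e⁻) = Q/F = 847.5 / 96485 = 0.008784 mol.
2 electrons are transferred per H₂ molecule, so n(H₂) = 0.008784 / 2 = 0.004392 mol.
V = nRT/P = (0.004392 × 8.314 × 270) / (86.3 × 10³ Pa) = 1.14 × 10⁻⁴ m³ = 0.114 L.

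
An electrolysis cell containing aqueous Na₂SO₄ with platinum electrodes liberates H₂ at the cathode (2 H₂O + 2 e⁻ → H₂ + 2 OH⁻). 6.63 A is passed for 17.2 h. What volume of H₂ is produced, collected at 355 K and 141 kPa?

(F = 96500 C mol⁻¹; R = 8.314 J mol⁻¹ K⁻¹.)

Q = I·t = 6.630 A × 61920 s = 410500 C.
n(e⁻) = Q/F = 410500 / 96500 = 4.254 mol.
2 electrons are transferred per H₂ molecule, so n(H₂) = 4.254 / 2 = 2.127 mol.
V = nRT/P = (2.127 × 8.314 × 355) / (141 × 10³ Pa) = 0.0445 m³ = 44.5 L.

44.5 L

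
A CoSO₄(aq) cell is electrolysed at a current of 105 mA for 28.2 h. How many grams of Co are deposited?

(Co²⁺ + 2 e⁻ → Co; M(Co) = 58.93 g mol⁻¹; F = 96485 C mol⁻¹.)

Q = I·t = 0.1050 A × 101520 s = 10660 C.
n(e⁻) = Q/F = 10660 / 96485 = 0.1105 mol.
Co²⁺ + 2 e⁻ → Co, so n(Co) = n(e⁻)/2 = 0.05524 mol.
m = n·M = 0.05524 × 58.93 = 3.26 g.

3.26 g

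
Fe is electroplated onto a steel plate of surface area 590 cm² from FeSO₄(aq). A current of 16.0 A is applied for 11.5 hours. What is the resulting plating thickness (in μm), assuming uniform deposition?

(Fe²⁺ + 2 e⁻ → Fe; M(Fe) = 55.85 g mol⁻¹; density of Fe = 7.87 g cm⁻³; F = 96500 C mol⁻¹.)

Q = I·t = 16.00 × 41400 = 662400 C; n(e⁻) = 6.864 mol.
n(Fe) = n(e⁻)/2 = 3.432 mol, so m = 3.432 × 55.85 = 191.7 g.
Volume = m/ρ = 191.7 / 7.87 = 24.36 cm³.
Thickness = V/A = 24.36 / 590 = 0.0413 cm = 413 μm.

413 μm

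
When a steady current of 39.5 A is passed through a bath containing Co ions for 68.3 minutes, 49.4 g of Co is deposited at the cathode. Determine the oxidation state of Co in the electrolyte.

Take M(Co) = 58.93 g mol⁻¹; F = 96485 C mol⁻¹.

Q = I·t = 39.50 A × 4098.0 s = 161900 C, so n(e⁻) = 161900/96485 = 1.678 mol.
n(Co) deposited = 49.4 / 58.93 = 0.8383 mol.
Electrons per atom = n(e⁻)/n(Co) = 1.678 / 0.8383 = 2.00 ≈ 2, so the ion is Co²⁺.

+2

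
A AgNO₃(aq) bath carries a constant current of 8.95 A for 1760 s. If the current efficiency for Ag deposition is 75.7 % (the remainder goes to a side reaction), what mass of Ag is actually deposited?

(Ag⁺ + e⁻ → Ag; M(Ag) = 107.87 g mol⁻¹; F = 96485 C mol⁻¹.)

13.3 g

Q = I·t = 8.950 × 1760.0 = 15750 C.
n(e⁻) = 15750/96485 = 0.1633 mol; theoretically n(Ag) = 0.1633/1 = 0.1633 mol, m_theo = 17.61 g.
At 75.7 % efficiency, m_actual = 0.757 × 17.61 = 13.3 g.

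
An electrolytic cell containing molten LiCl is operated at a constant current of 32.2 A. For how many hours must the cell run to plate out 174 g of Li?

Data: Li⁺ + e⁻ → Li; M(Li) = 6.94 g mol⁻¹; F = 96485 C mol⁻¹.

20.9 h

n(Li) = m/M = 174 / 6.94 = 25.07 mol.
Each Li atom requires 1 electron, so n(e⁻) = 1 × 25.07 = 25.07 mol.
Q = n(e⁻)·F = 25.07 × 96485 = 2419000 C.
t = Q/I = 2419000 / 32.20 A = 75130 s = 20.9 h.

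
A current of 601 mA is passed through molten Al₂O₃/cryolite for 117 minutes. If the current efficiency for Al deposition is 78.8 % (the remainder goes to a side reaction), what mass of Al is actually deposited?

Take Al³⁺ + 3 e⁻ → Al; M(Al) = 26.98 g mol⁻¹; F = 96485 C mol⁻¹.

0.310 g

Q = I·t = 0.6010 × 7020.0 = 4219 C.
n(e⁻) = 4219/96485 = 0.04373 mol; theoretically n(Al) = 0.04373/3 = 0.01458 mol, m_theo = 0.3933 g.
At 78.8 % efficiency, m_actual = 0.788 × 0.3933 = 0.310 g.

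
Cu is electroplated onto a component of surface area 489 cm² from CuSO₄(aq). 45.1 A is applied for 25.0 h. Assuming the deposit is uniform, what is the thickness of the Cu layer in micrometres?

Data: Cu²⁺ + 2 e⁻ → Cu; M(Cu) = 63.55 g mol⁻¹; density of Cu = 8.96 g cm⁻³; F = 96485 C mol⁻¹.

3050 μm

Q = I·t = 45.10 × 90000 = 4059000 C; n(e⁻) = 42.07 mol.
n(Cu) = n(e⁻)/2 = 21.03 mol, so m = 21.03 × 63.55 = 1337 g.
Volume = m/ρ = 1337 / 8.96 = 149.2 cm³.
Thickness = V/A = 149.2 / 489 = 0.305 cm = 3050 μm.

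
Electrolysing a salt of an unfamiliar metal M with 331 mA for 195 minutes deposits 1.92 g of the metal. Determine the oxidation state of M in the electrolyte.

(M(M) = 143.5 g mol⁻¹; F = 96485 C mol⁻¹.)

+3

Q = I·t = 0.3310 A × 11700 s = 3873 C, so n(e⁻) = 3873/96485 = 0.04014 mol.
n(M) deposited = 1.92 / 143.5 = 0.01338 mol.
Electrons per atom = n(e⁻)/n(M) = 0.04014 / 0.01338 = 3.00 ≈ 3, so the ion is M³⁺.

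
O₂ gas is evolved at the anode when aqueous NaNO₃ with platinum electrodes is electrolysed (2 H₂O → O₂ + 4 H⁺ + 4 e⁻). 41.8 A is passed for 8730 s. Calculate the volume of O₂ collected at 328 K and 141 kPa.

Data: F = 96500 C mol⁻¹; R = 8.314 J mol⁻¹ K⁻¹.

Q = I·t = 41.80 A × 8730.0 s = 364900 C.
n(e⁻) = Q/F = 364900 / 96500 = 3.781 mol.
4 electrons are transferred per O₂ molecule, so n(O₂) = 3.781 / 4 = 0.9454 mol.
V = nRT/P = (0.9454 × 8.314 × 328) / (141 × 10³ Pa) = 0.0183 m³ = 18.3 L.

18.3 L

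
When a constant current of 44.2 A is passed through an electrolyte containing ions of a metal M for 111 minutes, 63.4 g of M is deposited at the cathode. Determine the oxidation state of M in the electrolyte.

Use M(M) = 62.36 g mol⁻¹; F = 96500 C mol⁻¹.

Q = I·t = 44.20 A × 6660.0 s = 294400 C, so n(e⁻) = 294400/96500 = 3.050 mol.
n(M) deposited = 63.4 / 62.36 = 1.017 mol.
Electrons per atom = n(e⁻)/n(M) = 3.050 / 1.017 = 3.00 ≈ 3, so the ion is M³⁺.

+3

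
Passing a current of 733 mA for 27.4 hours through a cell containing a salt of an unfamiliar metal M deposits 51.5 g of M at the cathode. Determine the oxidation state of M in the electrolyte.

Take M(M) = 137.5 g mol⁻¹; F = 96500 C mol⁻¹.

+2

Q = I·t = 0.7330 A × 98640 s = 72300 C, so n(e⁻) = 72300/96500 = 0.7493 mol.
n(M) deposited = 51.5 / 137.5 = 0.3745 mol.
Electrons per atom = n(e⁻)/n(M) = 0.7493 / 0.3745 = 2.00 ≈ 2, so the ion is M²⁺.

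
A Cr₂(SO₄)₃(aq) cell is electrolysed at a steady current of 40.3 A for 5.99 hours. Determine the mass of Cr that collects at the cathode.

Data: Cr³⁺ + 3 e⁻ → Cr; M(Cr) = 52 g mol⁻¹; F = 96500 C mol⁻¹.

Q = I·t = 40.30 A × 21564 s = 869000 C.
n(e⁻) = Q/F = 869000 / 96500 = 9.005 mol.
Cr³⁺ + 3 e⁻ → Cr, so n(Cr) = n(e⁻)/3 = 3.002 mol.
m = n·M = 3.002 × 52 = 156 g.

156 g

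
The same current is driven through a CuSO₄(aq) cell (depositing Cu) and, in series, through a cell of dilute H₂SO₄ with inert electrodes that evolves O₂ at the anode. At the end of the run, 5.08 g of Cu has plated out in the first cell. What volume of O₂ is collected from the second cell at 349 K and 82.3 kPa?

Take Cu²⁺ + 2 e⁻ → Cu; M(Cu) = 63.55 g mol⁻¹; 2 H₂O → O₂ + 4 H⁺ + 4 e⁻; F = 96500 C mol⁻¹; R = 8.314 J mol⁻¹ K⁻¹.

1.41 L

n(Cu) = 5.08 / 63.55 = 0.07994 mol, so n(e⁻) = 2 × 0.07994 = 0.1599 mol.
The cells are in series, so the same 0.1599 mol of electrons passes through the second cell.
2 H₂O → O₂ + 4 H⁺ + 4 e⁻ — 4 mol e⁻ per mol O₂, so n(O₂) = 0.1599/4 = 0.03997 mol.
V = nRT/P = (0.03997 × 8.314 × 349) / (82.3 × 10³) = 0.00141 m³ = 1.41 L.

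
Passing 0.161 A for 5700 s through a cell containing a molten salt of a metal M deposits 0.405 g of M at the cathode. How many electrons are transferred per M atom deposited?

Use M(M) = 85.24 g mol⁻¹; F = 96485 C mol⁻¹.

2

Q = I·t = 0.1610 A × 5700.0 s = 917.7 C, so n(e⁻) = 917.7/96485 = 0.009511 mol.
n(M) deposited = 0.405 / 85.24 = 0.004751 mol.
Electrons per atom = n(e⁻)/n(M) = 0.009511 / 0.004751 = 2.00 ≈ 2, so the ion is M²⁺.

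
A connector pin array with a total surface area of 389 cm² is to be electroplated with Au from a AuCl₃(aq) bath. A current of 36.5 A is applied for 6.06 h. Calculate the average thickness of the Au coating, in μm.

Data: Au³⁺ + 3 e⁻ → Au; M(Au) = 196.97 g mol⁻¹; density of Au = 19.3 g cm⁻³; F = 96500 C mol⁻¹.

Q = I·t = 36.50 × 21816 = 796300 C; n(e⁻) = 8.252 mol.
n(Au) = n(e⁻)/3 = 2.751 mol, so m = 2.751 × 196.97 = 541.8 g.
Volume = m/ρ = 541.8 / 19.3 = 28.07 cm³.
Thickness = V/A = 28.07 / 389 = 0.0722 cm = 722 μm.

722 μm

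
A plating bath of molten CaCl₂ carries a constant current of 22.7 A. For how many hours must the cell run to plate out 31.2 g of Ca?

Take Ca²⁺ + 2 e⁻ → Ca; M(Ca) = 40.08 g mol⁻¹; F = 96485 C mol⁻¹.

n(Ca) = m/M = 31.2 / 40.08 = 0.7784 mol.
Each Ca atom requires 2 electrons, so n(e⁻) = 2 × 0.7784 = 1.557 mol.
Q = n(e⁻)·F = 1.557 × 96485 = 150200 C.
t = Q/I = 150200 / 22.70 A = 6617 s = 1.84 h.

1.84 h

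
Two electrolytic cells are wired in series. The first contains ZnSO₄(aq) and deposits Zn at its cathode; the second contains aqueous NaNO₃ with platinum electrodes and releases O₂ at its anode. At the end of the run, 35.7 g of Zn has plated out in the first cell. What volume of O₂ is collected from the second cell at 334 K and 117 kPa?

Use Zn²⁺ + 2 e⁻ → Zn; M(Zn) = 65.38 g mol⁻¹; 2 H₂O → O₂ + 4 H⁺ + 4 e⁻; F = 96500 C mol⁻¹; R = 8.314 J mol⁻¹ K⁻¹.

n(Zn) = 35.7 / 65.38 = 0.5460 mol, so n(e⁻) = 2 × 0.5460 = 1.092 mol.
The cells are in series, so the same 1.092 mol of electrons passes through the second cell.
2 H₂O → O₂ + 4 H⁺ + 4 e⁻ — 4 mol e⁻ per mol O₂, so n(O₂) = 1.092/4 = 0.2730 mol.
V = nRT/P = (0.2730 × 8.314 × 334) / (117 × 10³) = 0.00648 m³ = 6.48 L.

6.48 L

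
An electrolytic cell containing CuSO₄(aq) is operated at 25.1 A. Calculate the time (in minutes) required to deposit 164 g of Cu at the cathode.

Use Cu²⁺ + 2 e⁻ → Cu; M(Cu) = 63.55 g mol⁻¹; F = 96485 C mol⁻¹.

331 min

n(Cu) = m/M = 164 / 63.55 = 2.581 mol.
Each Cu atom requires 2 electrons, so n(e⁻) = 2 × 2.581 = 5.161 mol.
Q = n(e⁻)·F = 5.161 × 96485 = 498000 C.
t = Q/I = 498000 / 25.10 A = 19840 s = 331 min.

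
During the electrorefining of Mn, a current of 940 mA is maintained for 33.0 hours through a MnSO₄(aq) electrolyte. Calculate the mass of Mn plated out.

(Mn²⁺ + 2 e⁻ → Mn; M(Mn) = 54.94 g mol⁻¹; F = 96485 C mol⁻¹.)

31.8 g

Q = I·t = 0.9400 A × 118800 s = 111700 C.
n(e⁻) = Q/F = 111700 / 96485 = 1.157 mol.
Mn²⁺ + 2 e⁻ → Mn, so n(Mn) = n(e⁻)/2 = 0.5787 mol.
m = n·M = 0.5787 × 54.94 = 31.8 g.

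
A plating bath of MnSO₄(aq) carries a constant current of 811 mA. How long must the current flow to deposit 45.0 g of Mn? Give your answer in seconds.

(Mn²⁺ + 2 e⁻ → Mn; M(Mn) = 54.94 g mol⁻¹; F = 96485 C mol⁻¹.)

n(Mn) = m/M = 45.0 / 54.94 = 0.8191 mol.
Each Mn atom requires 2 electrons, so n(e⁻) = 2 × 0.8191 = 1.638 mol.
Q = n(e⁻)·F = 1.638 × 96485 = 158100 C.
t = Q/I = 158100 / 0.8110 A = 194900 s.

1.95 × 10⁵ s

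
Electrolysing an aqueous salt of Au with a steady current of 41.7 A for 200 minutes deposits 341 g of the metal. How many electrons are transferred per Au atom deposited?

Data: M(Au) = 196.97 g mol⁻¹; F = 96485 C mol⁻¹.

3

Q = I·t = 41.70 A × 12000 s = 500400 C, so n(e⁻) = 500400/96485 = 5.186 mol.
n(Au) deposited = 341 / 196.97 = 1.731 mol.
Electrons per atom = n(e⁻)/n(Au) = 5.186 / 1.731 = 3.00 ≈ 3, so the ion is Au³⁺.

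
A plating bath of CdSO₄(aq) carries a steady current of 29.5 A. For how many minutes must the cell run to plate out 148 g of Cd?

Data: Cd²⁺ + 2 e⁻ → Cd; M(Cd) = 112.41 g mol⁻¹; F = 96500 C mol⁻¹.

144 min

n(Cd) = m/M = 148 / 112.41 = 1.317 mol.
Each Cd atom requires 2 electrons, so n(e⁻) = 2 × 1.317 = 2.633 mol.
Q = n(e⁻)·F = 2.633 × 96500 = 254100 C.
t = Q/I = 254100 / 29.50 A = 8614 s = 144 min.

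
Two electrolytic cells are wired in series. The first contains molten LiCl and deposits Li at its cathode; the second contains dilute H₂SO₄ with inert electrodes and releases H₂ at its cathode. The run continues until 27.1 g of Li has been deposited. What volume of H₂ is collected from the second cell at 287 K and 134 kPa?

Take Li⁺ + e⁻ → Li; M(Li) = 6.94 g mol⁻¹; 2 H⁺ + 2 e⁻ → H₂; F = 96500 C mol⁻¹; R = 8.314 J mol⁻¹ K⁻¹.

34.8 L

n(Li) = 27.1 / 6.94 = 3.905 mol, so n(e⁻) = 1 × 3.905 = 3.905 mol.
The cells are in series, so the same 3.905 mol of electrons passes through the second cell.
2 H⁺ + 2 e⁻ → H₂ — 2 mol e⁻ per mol H₂, so n(H₂) = 3.905/2 = 1.952 mol.
V = nRT/P = (1.952 × 8.314 × 287) / (134 × 10³) = 0.0348 m³ = 34.8 L.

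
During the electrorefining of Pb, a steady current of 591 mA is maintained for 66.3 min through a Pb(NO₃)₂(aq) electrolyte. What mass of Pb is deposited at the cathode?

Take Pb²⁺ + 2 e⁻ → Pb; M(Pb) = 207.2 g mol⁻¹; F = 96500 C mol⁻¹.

Q = I·t = 0.5910 A × 3978.0 s = 2351 C.
n(e⁻) = Q/F = 2351 / 96500 = 0.02436 mol.
Pb²⁺ + 2 e⁻ → Pb, so n(Pb) = n(e⁻)/2 = 0.01218 mol.
m = n·M = 0.01218 × 207.2 = 2.52 g.

2.52 g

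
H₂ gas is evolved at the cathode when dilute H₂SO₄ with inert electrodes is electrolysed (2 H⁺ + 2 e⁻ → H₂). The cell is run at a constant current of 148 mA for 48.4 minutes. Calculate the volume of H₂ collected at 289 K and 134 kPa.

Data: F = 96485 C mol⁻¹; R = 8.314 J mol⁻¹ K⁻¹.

0.0399 L

Q = I·t = 0.1480 A × 2904.0 s = 429.8 C.
n(e⁻) = Q/F = 429.8 / 96485 = 0.004454 mol.
2 electrons are transferred per H₂ molecule, so n(H₂) = 0.004454 / 2 = 0.002227 mol.
V = nRT/P = (0.002227 × 8.314 × 289) / (134 × 10³ Pa) = 3.99 × 10⁻⁵ m³ = 0.0399 L.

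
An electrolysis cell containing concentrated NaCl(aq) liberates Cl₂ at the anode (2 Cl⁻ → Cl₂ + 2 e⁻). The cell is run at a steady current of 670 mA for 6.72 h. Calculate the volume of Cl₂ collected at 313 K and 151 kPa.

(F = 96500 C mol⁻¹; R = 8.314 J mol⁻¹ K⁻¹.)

1.45 L

Q = I·t = 0.6700 A × 24192 s = 16210 C.
n(e⁻) = Q/F = 16210 / 96500 = 0.1680 mol.
2 electrons are transferred per Cl₂ molecule, so n(Cl₂) = 0.1680 / 2 = 0.08398 mol.
V = nRT/P = (0.08398 × 8.314 × 313) / (151 × 10³ Pa) = 0.00145 m³ = 1.45 L.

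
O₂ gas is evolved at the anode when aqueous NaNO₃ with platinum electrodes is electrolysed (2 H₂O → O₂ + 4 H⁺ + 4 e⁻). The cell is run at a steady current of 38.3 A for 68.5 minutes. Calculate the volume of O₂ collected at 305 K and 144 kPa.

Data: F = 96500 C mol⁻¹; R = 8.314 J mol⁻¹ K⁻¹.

Q = I·t = 38.30 A × 4110.0 s = 157400 C.
n(e⁻) = Q/F = 157400 / 96500 = 1.631 mol.
4 electrons are transferred per O₂ molecule, so n(O₂) = 1.631 / 4 = 0.4078 mol.
V = nRT/P = (0.4078 × 8.314 × 305) / (144 × 10³ Pa) = 0.00718 m³ = 7.18 L.

7.18 L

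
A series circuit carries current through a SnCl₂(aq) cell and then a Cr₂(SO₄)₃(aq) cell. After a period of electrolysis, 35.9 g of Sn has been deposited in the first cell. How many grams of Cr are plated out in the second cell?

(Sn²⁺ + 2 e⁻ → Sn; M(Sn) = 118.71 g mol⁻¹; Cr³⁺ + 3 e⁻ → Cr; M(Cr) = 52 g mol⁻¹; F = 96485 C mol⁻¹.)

n(Sn) = 35.9 / 118.71 = 0.3024 mol.
Since Sn²⁺ + 2 e⁻ → Sn, n(e⁻) passed = 2 × 0.3024 = 0.6048 mol.
Cells in series carry the same charge, so the same 0.6048 mol of electrons passes through cell 2.
Cr³⁺ + 3 e⁻ → Cr, so n(Cr) = 0.6048 / 3 = 0.2016 mol.
m(Cr) = 0.2016 × 52 = 10.5 g.

10.5 g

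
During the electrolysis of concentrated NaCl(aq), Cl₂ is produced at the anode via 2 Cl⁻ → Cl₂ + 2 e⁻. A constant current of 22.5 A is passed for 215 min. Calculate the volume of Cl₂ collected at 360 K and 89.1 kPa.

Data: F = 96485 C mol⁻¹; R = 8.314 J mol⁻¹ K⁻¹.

Q = I·t = 22.50 A × 12900 s = 290200 C.
n(e⁻) = Q/F = 290200 / 96485 = 3.008 mol.
2 electrons are transferred per Cl₂ molecule, so n(Cl₂) = 3.008 / 2 = 1.504 mol.
V = nRT/P = (1.504 × 8.314 × 360) / (89.1 × 10³ Pa) = 0.0505 m³ = 50.5 L.

50.5 L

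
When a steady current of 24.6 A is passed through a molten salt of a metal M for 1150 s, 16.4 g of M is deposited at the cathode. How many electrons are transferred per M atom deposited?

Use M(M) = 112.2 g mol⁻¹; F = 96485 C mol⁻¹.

Q = I·t = 24.60 A × 1150.0 s = 28290 C, so n(e⁻) = 28290/96485 = 0.2932 mol.
n(M) deposited = 16.4 / 112.2 = 0.1462 mol.
Electrons per atom = n(e⁻)/n(M) = 0.2932 / 0.1462 = 2.01 ≈ 2, so the ion is M²⁺.

2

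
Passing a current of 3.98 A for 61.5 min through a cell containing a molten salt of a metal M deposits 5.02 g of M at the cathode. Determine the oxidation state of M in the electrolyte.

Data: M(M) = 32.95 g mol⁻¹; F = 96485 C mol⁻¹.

+1

Q = I·t = 3.980 A × 3690.0 s = 14690 C, so n(e⁻) = 14690/96485 = 0.1522 mol.
n(M) deposited = 5.02 / 32.95 = 0.1524 mol.
Electrons per atom = n(e⁻)/n(M) = 0.1522 / 0.1524 = 0.999 ≈ 1, so the ion is M⁺.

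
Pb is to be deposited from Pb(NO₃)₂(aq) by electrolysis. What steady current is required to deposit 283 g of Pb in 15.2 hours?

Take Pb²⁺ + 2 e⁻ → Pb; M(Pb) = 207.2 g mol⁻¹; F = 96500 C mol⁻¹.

n(Pb) = 283 / 207.2 = 1.366 mol.
n(e⁻) = 2 × 1.366 = 2.732 mol.
Q = n(e⁻)·F = 2.732 × 96500 = 263600 C.
I = Q/t = 263600 / 54720 s = 4.82 A.

4.82 A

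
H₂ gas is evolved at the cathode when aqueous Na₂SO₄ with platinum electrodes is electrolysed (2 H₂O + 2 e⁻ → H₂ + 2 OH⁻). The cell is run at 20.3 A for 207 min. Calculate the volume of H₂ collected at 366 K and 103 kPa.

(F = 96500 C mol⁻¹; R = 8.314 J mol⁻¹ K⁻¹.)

Q = I·t = 20.30 A × 12420 s = 252100 C.
n(e⁻) = Q/F = 252100 / 96500 = 2.613 mol.
2 electrons are transferred per H₂ molecule, so n(H₂) = 2.613 / 2 = 1.306 mol.
V = nRT/P = (1.306 × 8.314 × 366) / (103 × 10³ Pa) = 0.0386 m³ = 38.6 L.

38.6 L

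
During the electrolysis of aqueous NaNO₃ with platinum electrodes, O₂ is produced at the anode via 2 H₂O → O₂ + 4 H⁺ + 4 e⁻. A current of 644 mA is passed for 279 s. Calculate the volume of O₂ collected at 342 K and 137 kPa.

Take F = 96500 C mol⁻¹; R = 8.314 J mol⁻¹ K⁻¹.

0.00966 L

Q = I·t = 0.6440 A × 279.00 s = 179.7 C.
n(e⁻) = Q/F = 179.7 / 96500 = 0.001862 mol.
4 electrons are transferred per O₂ molecule, so n(O₂) = 0.001862 / 4 = 0.0004655 mol.
V = nRT/P = (0.0004655 × 8.314 × 342) / (137 × 10³ Pa) = 9.66 × 10⁻⁶ m³ = 0.00966 L.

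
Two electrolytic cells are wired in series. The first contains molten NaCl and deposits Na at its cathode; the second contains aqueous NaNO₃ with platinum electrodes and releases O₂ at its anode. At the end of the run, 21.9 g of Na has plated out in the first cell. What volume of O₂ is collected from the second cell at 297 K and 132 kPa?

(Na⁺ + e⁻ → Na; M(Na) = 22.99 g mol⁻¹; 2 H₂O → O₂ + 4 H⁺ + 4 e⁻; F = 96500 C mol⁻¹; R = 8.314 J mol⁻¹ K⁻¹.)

4.45 L

n(Na) = 21.9 / 22.99 = 0.9526 mol, so n(e⁻) = 1 × 0.9526 = 0.9526 mol.
The cells are in series, so the same 0.9526 mol of electrons passes through the second cell.
2 H₂O → O₂ + 4 H⁺ + 4 e⁻ — 4 mol e⁻ per mol O₂, so n(O₂) = 0.9526/4 = 0.2381 mol.
V = nRT/P = (0.2381 × 8.314 × 297) / (132 × 10³) = 0.00445 m³ = 4.45 L.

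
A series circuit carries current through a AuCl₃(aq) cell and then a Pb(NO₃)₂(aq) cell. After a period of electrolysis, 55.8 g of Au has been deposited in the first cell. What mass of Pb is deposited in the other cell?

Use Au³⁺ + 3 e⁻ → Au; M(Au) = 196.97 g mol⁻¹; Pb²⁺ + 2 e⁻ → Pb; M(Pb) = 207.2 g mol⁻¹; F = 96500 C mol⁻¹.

88.0 g

n(Au) = 55.8 / 196.97 = 0.2833 mol.
Since Au³⁺ + 3 e⁻ → Au, n(e⁻) passed = 3 × 0.2833 = 0.8499 mol.
Cells in series carry the same charge, so the same 0.8499 mol of electrons passes through cell 2.
Pb²⁺ + 2 e⁻ → Pb, so n(Pb) = 0.8499 / 2 = 0.4249 mol.
m(Pb) = 0.4249 × 207.2 = 88.0 g.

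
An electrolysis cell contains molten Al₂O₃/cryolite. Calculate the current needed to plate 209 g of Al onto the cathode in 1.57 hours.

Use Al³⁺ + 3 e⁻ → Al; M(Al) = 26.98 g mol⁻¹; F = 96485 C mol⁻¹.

397 A

n(Al) = 209 / 26.98 = 7.746 mol.
n(e⁻) = 3 × 7.746 = 23.24 mol.
Q = n(e⁻)·F = 23.24 × 96485 = 2242000 C.
I = Q/t = 2242000 / 5652.0 s = 397 A.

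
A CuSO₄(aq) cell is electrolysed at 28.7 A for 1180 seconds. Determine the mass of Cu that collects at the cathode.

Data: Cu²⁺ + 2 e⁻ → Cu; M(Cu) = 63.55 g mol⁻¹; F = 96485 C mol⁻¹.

11.2 g

Q = I·t = 28.70 A × 1180.0 s = 33870 C.
n(e⁻) = Q/F = 33870 / 96485 = 0.3510 mol.
Cu²⁺ + 2 e⁻ → Cu, so n(Cu) = n(e⁻)/2 = 0.1755 mol.
m = n·M = 0.1755 × 63.55 = 11.2 g.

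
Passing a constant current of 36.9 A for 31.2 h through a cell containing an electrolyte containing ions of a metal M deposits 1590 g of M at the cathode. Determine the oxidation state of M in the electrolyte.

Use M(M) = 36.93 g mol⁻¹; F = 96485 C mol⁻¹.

+1

Q = I·t = 36.90 A × 112320 s = 4145000 C, so n(e⁻) = 4145000/96485 = 42.96 mol.
n(M) deposited = 1590 / 36.93 = 43.05 mol.
Electrons per atom = n(e⁻)/n(M) = 42.96 / 43.05 = 0.998 ≈ 1, so the ion is M⁺.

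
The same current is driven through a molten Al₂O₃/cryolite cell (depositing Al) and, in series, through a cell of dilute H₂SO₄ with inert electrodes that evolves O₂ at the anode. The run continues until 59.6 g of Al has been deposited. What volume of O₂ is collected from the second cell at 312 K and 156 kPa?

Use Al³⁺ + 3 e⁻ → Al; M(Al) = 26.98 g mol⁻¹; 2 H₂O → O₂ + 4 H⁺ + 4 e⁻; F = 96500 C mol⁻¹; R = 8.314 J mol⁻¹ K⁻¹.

n(Al) = 59.6 / 26.98 = 2.209 mol, so n(e⁻) = 3 × 2.209 = 6.627 mol.
The cells are in series, so the same 6.627 mol of electrons passes through the second cell.
2 H₂O → O₂ + 4 H⁺ + 4 e⁻ — 4 mol e⁻ per mol O₂, so n(O₂) = 6.627/4 = 1.657 mol.
V = nRT/P = (1.657 × 8.314 × 312) / (156 × 10³) = 0.0275 m³ = 27.5 L.

27.5 L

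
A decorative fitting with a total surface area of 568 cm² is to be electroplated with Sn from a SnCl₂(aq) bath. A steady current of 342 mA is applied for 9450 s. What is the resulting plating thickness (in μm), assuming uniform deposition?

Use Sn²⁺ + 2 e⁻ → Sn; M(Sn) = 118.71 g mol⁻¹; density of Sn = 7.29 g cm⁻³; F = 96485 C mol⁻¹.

4.80 μm

Q = I·t = 0.3420 × 9450.0 = 3232 C; n(e⁻) = 0.03350 mol.
n(Sn) = n(e⁻)/2 = 0.01675 mol, so m = 0.01675 × 118.71 = 1.988 g.
Volume = m/ρ = 1.988 / 7.29 = 0.2727 cm³.
Thickness = V/A = 0.2727 / 568 = 4.80 × 10⁻⁴ cm = 4.80 μm.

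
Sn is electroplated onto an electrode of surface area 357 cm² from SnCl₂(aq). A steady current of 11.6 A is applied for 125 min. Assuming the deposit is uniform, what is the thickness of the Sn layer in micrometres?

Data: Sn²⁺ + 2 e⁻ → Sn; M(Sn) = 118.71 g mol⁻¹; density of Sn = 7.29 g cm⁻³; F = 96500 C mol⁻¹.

Q = I·t = 11.60 × 7500.0 = 87000 C; n(e⁻) = 0.9016 mol.
n(Sn) = n(e⁻)/2 = 0.4508 mol, so m = 0.4508 × 118.71 = 53.51 g.
Volume = m/ρ = 53.51 / 7.29 = 7.340 cm³.
Thickness = V/A = 7.340 / 357 = 0.0206 cm = 206 μm.

206 μm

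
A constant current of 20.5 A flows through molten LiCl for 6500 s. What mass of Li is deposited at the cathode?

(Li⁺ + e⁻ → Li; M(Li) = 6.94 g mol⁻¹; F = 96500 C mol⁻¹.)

Q = I·t = 20.50 A × 6500.0 s = 133200 C.
n(e⁻) = Q/F = 133200 / 96500 = 1.381 mol.
Li⁺ + e⁻ → Li, so n(Li) = n(e⁻)/1 = 1.381 mol.
m = n·M = 1.381 × 6.94 = 9.58 g.

9.58 g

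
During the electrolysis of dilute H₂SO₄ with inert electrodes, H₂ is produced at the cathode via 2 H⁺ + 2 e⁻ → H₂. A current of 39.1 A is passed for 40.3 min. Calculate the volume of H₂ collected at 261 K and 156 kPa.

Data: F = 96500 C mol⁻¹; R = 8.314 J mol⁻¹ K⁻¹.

Q = I·t = 39.10 A × 2418.0 s = 94540 C.
n(e⁻) = Q/F = 94540 / 96500 = 0.9797 mol.
2 electrons are transferred per H₂ molecule, so n(H₂) = 0.9797 / 2 = 0.4899 mol.
V = nRT/P = (0.4899 × 8.314 × 261) / (156 × 10³ Pa) = 0.00681 m³ = 6.81 L.

6.81 L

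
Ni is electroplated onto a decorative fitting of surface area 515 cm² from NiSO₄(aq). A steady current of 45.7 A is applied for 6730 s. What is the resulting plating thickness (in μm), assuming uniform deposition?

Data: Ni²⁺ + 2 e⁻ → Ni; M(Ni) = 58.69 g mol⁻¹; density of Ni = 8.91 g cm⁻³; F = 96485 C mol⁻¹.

204 μm

Q = I·t = 45.70 × 6730.0 = 307600 C; n(e⁻) = 3.188 mol.
n(Ni) = n(e⁻)/2 = 1.594 mol, so m = 1.594 × 58.69 = 93.54 g.
Volume = m/ρ = 93.54 / 8.91 = 10.50 cm³.
Thickness = V/A = 10.50 / 515 = 0.0204 cm = 204 μm.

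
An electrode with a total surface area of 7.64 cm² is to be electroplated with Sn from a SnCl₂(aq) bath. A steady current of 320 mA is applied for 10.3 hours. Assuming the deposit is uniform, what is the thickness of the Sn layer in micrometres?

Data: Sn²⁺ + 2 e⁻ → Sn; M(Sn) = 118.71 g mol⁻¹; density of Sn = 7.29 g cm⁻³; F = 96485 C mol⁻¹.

1310 μm

Q = I·t = 0.3200 × 37080 = 11870 C; n(e⁻) = 0.1230 mol.
n(Sn) = n(e⁻)/2 = 0.06149 mol, so m = 0.06149 × 118.71 = 7.299 g.
Volume = m/ρ = 7.299 / 7.29 = 1.001 cm³.
Thickness = V/A = 1.001 / 7.64 = 0.131 cm = 1310 μm.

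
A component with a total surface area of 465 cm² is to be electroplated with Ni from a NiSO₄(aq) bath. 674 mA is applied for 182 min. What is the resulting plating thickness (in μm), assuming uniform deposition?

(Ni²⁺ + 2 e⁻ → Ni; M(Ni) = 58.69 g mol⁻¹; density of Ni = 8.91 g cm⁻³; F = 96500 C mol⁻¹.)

5.40 μm

Q = I·t = 0.6740 × 10920 = 7360 C; n(e⁻) = 0.07627 mol.
n(Ni) = n(e⁻)/2 = 0.03814 mol, so m = 0.03814 × 58.69 = 2.238 g.
Volume = m/ρ = 2.238 / 8.91 = 0.2512 cm³.
Thickness = V/A = 0.2512 / 465 = 5.40 × 10⁻⁴ cm = 5.40 μm.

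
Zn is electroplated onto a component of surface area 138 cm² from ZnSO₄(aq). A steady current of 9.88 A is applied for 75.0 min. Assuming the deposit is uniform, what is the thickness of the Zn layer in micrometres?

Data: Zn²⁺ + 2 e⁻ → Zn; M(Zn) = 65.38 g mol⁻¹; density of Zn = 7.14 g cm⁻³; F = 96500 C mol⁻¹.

Q = I·t = 9.880 × 4500.0 = 44460 C; n(e⁻) = 0.4607 mol.
n(Zn) = n(e⁻)/2 = 0.2304 mol, so m = 0.2304 × 65.38 = 15.06 g.
Volume = m/ρ = 15.06 / 7.14 = 2.109 cm³.
Thickness = V/A = 2.109 / 138 = 0.0153 cm = 153 μm.

153 μm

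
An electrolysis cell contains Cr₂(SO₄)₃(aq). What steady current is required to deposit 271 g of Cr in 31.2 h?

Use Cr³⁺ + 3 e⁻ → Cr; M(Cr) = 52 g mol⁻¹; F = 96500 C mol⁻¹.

13.4 A

n(Cr) = 271 / 52 = 5.212 mol.
n(e⁻) = 3 × 5.212 = 15.63 mol.
Q = n(e⁻)·F = 15.63 × 96500 = 1509000 C.
I = Q/t = 1509000 / 112320 s = 13.4 A.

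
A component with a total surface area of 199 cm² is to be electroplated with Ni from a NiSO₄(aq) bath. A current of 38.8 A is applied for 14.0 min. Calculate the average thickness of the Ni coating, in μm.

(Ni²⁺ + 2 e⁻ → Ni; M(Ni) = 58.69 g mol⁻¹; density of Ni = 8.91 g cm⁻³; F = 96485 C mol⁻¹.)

Q = I·t = 38.80 × 840.00 = 32590 C; n(e⁻) = 0.3378 mol.
n(Ni) = n(e⁻)/2 = 0.1689 mol, so m = 0.1689 × 58.69 = 9.913 g.
Volume = m/ρ = 9.913 / 8.91 = 1.113 cm³.
Thickness = V/A = 1.113 / 199 = 0.00559 cm = 55.9 μm.

55.9 μm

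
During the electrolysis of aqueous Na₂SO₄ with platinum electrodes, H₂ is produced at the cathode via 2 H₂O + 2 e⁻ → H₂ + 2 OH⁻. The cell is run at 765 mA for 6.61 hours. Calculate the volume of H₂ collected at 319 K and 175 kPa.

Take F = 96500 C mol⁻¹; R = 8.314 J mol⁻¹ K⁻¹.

1.43 L

Q = I·t = 0.7650 A × 23796 s = 18200 C.
n(e⁻) = Q/F = 18200 / 96500 = 0.1886 mol.
2 electrons are transferred per H₂ molecule, so n(H₂) = 0.1886 / 2 = 0.09432 mol.
V = nRT/P = (0.09432 × 8.314 × 319) / (175 × 10³ Pa) = 0.00143 m³ = 1.43 L.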